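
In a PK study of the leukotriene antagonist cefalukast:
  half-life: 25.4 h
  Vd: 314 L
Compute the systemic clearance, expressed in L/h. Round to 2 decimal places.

k = ln2 / t½ = 0.693147 / 25.4 = 0.02729 h⁻¹
CL = k × Vd = 0.02729 × 314 = 8.569 L/h

8.57 L/h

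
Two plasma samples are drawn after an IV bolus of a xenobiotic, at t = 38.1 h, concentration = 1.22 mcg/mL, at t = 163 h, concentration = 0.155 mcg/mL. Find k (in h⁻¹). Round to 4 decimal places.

0.0165 h⁻¹

k = ln(C₁/C₂) / (t₂ − t₁) = ln(1.22/0.155) / (163 − 38.1)
  = 2.063 / 124.9 = 0.01652 h⁻¹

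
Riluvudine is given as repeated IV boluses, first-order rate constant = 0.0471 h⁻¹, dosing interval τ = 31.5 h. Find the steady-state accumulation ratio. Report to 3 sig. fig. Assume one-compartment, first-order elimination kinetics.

1.29

e^(−kτ) = e^(−0.04710 × 31.5) = 0.2268
Accumulation ratio R = 1 / (1 − e^(−kτ)) = 1 / (1 − 0.2268) = 1.293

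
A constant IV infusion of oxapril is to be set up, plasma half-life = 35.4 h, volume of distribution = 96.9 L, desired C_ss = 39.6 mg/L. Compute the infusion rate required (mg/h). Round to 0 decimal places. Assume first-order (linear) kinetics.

75 mg/h

k = ln2 / t½ = 0.693147 / 35.4 = 0.01958 h⁻¹
CL = k × Vd = 0.01958 × 96.9 = 1.897 L/h
At steady state, infusion rate R₀ = Css × CL = 39.6 × 1.897 = 75.12 mg/h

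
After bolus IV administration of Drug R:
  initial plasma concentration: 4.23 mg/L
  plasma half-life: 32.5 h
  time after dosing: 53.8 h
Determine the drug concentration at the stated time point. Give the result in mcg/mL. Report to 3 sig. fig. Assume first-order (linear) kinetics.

k = ln2 / t½ = 0.693147 / 32.5 = 0.02133 h⁻¹
C = C₀ · e^(−k·t) = 4.230 × e^(−0.02133 × 53.8)
  = 4.230 × 0.3174 = 1.343 mg/L
(1.343 mg/L = 1.343 mcg/mL)

1.34 mcg/mL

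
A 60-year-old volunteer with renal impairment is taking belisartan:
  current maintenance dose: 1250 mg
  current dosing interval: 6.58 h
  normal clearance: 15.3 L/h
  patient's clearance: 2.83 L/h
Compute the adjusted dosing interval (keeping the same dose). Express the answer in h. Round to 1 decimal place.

35.6 h

To keep the same average steady-state level, dosing rate must scale with clearance.
CL ratio = 2.83 / 15.3 = 0.1850
New interval (same dose) = 6.58 / 0.1850 = 35.57 h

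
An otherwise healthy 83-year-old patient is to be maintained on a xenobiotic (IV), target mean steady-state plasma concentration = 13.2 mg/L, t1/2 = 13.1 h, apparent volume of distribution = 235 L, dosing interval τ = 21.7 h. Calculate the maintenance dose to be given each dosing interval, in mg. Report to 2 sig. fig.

3600 mg

k = ln2 / t½ = 0.693147 / 13.1 = 0.05291 h⁻¹
CL = k × Vd = 0.05291 × 235 = 12.43 L/h
At steady state, Dose/τ = Css × CL.
Dose = Css × CL × τ = 13.2 × 12.43 × 21.7 = 3560 mg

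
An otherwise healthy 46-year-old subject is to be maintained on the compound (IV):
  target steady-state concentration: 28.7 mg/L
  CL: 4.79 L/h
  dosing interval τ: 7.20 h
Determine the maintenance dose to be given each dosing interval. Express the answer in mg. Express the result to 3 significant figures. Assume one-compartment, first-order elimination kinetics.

990 mg

At steady state, Dose/τ = Css × CL.
Dose = Css × CL × τ = 28.7 × 4.790 × 7.20 = 989.8 mg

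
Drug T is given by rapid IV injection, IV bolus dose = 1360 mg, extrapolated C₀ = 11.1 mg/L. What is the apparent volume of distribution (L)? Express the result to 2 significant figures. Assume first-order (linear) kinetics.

120 L

Vd = Dose / C₀ = 1360 / 11.1 = 122.5 L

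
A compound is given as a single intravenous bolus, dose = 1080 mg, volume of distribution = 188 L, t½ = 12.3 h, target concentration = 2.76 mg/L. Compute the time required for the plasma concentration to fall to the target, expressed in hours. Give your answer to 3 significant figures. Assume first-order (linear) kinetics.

13.0 h

C₀ = Dose / Vd = 1080 / 188 = 5.745 mg/L
k = ln2 / t½ = 0.693147 / 12.3 = 0.05635 h⁻¹
t = ln(C₀ / C) / k = ln(5.745 / 2.76) / 0.05635
  = ln(2.082) / 0.05635 = 0.7333 / 0.05635 = 13.01 h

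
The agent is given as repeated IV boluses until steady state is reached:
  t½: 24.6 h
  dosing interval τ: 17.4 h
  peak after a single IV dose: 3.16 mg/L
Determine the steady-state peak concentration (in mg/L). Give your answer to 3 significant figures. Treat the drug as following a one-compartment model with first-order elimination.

k = ln2 / t½ = 0.693147 / 24.6 = 0.02818 h⁻¹
e^(−kτ) = e^(−0.02818 × 17.4) = 0.6124
Accumulation ratio R = 1 / (1 − e^(−kτ)) = 1 / (1 − 0.6124) = 2.580
Steady-state peak = C₀ × R = 3.16 × 2.580 = 8.153 mg/L

8.15 mg/L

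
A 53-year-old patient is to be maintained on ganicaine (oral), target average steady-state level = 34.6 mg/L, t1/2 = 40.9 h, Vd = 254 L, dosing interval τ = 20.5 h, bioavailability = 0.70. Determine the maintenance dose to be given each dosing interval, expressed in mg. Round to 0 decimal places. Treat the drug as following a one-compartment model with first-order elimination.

4362 mg

k = ln2 / t½ = 0.693147 / 40.9 = 0.01695 h⁻¹
CL = k × Vd = 0.01695 × 254 = 4.305 L/h
At steady state, F × (Dose/τ) = Css × CL.
Dose = Css × CL × τ / F = 34.6 × 4.305 × 20.5 / 0.70 = 4362 mg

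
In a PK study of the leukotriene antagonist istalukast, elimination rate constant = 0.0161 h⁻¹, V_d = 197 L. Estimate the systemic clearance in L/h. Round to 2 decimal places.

CL = k × Vd = 0.0161 × 197 = 3.172 L/h

3.17 L/h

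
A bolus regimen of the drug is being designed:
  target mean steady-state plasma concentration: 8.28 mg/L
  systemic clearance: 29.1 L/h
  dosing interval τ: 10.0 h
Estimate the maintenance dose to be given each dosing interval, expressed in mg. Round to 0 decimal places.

2409 mg

At steady state, Dose/τ = Css × CL.
Dose = Css × CL × τ = 8.28 × 29.10 × 10.0 = 2409 mg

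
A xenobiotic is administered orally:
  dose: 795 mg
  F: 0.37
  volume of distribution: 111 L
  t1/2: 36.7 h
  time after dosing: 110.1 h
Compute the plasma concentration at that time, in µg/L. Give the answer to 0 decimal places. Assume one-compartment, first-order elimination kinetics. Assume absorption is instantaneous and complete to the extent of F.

331 µg/L

Amount reaching circulation = F × Dose = 0.37 × 795.0 = 294.2 mg
C₀ = F·Dose / Vd = 294.2 / 111 = 2.650 mg/L
k = ln2 / t½ = 0.693147 / 36.7 = 0.01889 h⁻¹
t / t½ = 110.1 / 36.7 = 3 half-lives
C = C₀ × (1/2)^3 = 2.650 × 0.1250 = 0.3313 mg/L
Convert: 0.3313 mg/L × 1000 = 331.3 µg/L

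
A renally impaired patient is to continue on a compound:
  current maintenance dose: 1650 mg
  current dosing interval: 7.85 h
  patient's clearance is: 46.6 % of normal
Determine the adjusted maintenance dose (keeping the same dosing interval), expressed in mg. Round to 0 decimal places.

769 mg

To keep the same average steady-state level, dosing rate must scale with clearance.
CL ratio = 46.6 / 100 = 0.4660
New dose (same interval) = 1650 × 0.4660 = 768.9 mg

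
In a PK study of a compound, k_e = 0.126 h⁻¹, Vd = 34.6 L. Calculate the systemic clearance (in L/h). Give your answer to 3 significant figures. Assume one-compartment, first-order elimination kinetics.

CL = k × Vd = 0.126 × 34.6 = 4.360 L/h

4.36 L/h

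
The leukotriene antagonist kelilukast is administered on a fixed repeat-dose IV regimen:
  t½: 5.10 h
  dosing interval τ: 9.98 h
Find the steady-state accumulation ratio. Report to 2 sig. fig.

k = ln2 / t½ = 0.693147 / 5.10 = 0.1359 h⁻¹
e^(−kτ) = e^(−0.1359 × 9.98) = 0.2576
Accumulation ratio R = 1 / (1 − e^(−kτ)) = 1 / (1 − 0.2576) = 1.347

1.3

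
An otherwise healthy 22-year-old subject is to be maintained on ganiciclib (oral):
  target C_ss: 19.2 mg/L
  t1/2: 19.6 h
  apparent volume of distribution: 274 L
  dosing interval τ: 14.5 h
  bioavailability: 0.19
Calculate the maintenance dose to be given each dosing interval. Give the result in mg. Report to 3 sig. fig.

k = ln2 / t½ = 0.693147 / 19.6 = 0.03536 h⁻¹
CL = k × Vd = 0.03536 × 274 = 9.689 L/h
At steady state, F × (Dose/τ) = Css × CL.
Dose = Css × CL × τ / F = 19.2 × 9.689 × 14.5 / 0.19 = 14200 mg

14200 mg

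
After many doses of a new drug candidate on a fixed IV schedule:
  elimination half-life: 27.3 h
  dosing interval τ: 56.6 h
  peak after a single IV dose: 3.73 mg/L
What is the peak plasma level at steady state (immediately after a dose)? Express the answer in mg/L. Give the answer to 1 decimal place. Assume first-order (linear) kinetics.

k = ln2 / t½ = 0.693147 / 27.3 = 0.02539 h⁻¹
e^(−kτ) = e^(−0.02539 × 56.6) = 0.2376
Accumulation ratio R = 1 / (1 − e^(−kτ)) = 1 / (1 − 0.2376) = 1.312
Steady-state peak = C₀ × R = 3.73 × 1.312 = 4.894 mg/L

4.9 mg/L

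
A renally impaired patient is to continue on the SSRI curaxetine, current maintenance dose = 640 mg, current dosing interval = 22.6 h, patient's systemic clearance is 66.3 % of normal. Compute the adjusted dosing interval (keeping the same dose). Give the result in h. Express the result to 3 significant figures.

To keep the same average steady-state level, dosing rate must scale with clearance.
CL ratio = 66.3 / 100 = 0.6630
New interval (same dose) = 22.6 / 0.6630 = 34.09 h

34.1 h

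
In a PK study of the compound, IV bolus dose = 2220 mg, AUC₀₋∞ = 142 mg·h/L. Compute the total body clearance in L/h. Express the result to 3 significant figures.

15.6 L/h

CL = Dose / AUC = 2220 / 142 = 15.63 L/h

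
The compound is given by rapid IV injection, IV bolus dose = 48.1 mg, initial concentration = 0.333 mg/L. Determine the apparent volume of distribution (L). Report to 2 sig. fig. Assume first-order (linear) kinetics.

Vd = Dose / C₀ = 48.10 / 0.333 = 144.4 L

140 L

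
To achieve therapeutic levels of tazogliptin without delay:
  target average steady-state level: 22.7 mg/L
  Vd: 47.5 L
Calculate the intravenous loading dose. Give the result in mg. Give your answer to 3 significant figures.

1080 mg

LD = Css × Vd = 22.7 × 47.5 = 1078 mg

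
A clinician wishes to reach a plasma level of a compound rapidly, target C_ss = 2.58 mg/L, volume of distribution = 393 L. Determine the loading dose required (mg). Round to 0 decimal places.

LD = Css × Vd = 2.58 × 393 = 1014 mg

1014 mg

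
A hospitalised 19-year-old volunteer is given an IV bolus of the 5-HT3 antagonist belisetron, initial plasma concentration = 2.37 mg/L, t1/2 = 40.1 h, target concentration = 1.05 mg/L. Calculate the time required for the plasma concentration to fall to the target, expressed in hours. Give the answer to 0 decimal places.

k = ln2 / t½ = 0.693147 / 40.1 = 0.01729 h⁻¹
t = ln(C₀ / C) / k = ln(2.370 / 1.05) / 0.01729
  = ln(2.257) / 0.01729 = 0.8140 / 0.01729 = 47.08 h

47 h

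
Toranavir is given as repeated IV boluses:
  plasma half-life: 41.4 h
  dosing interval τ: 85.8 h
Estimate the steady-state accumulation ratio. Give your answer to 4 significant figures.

k = ln2 / t½ = 0.693147 / 41.4 = 0.01674 h⁻¹
e^(−kτ) = e^(−0.01674 × 85.8) = 0.2378
Accumulation ratio R = 1 / (1 − e^(−kτ)) = 1 / (1 − 0.2378) = 1.312

1.312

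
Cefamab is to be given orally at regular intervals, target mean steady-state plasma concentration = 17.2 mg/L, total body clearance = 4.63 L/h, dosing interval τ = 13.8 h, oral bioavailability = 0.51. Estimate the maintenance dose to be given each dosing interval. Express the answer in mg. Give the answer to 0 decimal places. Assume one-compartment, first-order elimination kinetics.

At steady state, F × (Dose/τ) = Css × CL.
Dose = Css × CL × τ / F = 17.2 × 4.630 × 13.8 / 0.51 = 2155 mg

2155 mg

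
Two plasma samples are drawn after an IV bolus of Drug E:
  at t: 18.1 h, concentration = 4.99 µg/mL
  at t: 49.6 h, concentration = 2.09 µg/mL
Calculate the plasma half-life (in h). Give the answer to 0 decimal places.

k = ln(C₁/C₂) / (t₂ − t₁) = ln(4.99/2.09) / (49.6 − 18.1)
  = 0.8703 / 31.50 = 0.02763 h⁻¹
t½ = ln2 / k = 0.693147 / 0.02763 = 25.09 h

25 h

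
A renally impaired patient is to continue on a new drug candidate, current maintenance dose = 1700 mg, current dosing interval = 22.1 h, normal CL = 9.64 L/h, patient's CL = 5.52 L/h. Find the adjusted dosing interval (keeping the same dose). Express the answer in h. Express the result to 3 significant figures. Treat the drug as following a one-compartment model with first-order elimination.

To keep the same average steady-state level, dosing rate must scale with clearance.
CL ratio = 5.52 / 9.64 = 0.5726
New interval (same dose) = 22.1 / 0.5726 = 38.60 h

38.6 h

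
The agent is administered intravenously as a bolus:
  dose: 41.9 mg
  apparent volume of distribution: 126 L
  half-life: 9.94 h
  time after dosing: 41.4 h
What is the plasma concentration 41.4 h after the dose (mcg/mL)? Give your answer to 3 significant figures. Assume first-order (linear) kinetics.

0.0185 mcg/mL

C₀ = Dose / Vd = 41.90 / 126 = 0.3325 mg/L
k = ln2 / t½ = 0.693147 / 9.94 = 0.06973 h⁻¹
C = C₀ · e^(−k·t) = 0.3325 × e^(−0.06973 × 41.4)
  = 0.3325 × 0.05575 = 0.01854 mg/L
(0.01854 mg/L = 0.01854 mcg/mL)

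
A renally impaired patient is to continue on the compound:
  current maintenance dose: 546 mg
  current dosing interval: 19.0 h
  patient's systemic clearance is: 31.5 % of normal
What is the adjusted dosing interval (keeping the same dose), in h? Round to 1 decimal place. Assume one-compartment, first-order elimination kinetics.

To keep the same average steady-state level, dosing rate must scale with clearance.
CL ratio = 31.5 / 100 = 0.3150
New interval (same dose) = 19.0 / 0.3150 = 60.32 h

60.3 h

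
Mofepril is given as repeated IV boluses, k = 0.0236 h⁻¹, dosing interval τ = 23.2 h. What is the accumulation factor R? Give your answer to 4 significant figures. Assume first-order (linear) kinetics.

2.372

e^(−kτ) = e^(−0.02360 × 23.2) = 0.5784
Accumulation ratio R = 1 / (1 − e^(−kτ)) = 1 / (1 − 0.5784) = 2.372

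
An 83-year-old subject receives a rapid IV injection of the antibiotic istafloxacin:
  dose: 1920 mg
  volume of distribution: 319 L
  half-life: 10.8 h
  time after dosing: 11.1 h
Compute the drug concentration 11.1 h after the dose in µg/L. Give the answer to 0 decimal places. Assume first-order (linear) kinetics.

C₀ = Dose / Vd = 1920 / 319 = 6.019 mg/L
k = ln2 / t½ = 0.693147 / 10.8 = 0.06418 h⁻¹
C = C₀ · e^(−k·t) = 6.019 × e^(−0.06418 × 11.1)
  = 6.019 × 0.4905 = 2.952 mg/L
Convert: 2.952 mg/L × 1000 = 2952 µg/L

2952 µg/L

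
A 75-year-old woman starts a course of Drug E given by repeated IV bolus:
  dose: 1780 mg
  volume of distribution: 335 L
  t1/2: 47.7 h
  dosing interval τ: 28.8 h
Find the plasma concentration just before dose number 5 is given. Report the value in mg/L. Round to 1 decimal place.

C₀ per dose = Dose / Vd = 1780 / 335 = 5.313 mg/L
k = ln2 / t½ = 0.693147 / 47.7 = 0.01453 h⁻¹
Fraction remaining after one interval: r = e^(−kτ) = e^(−0.01453 × 28.8) = 0.6581
Before dose 5, 4 doses have been given (aged 1τ, 2τ, 3τ, 4τ).
C_trough = C₀ × (r + r² + … + r^4) = C₀ × r(1−r^4)/(1−r)
        = 5.313 × 0.6581 × (1 − 0.1876) / (1 − 0.6581) = 8.308 mg/L

8.3 mg/L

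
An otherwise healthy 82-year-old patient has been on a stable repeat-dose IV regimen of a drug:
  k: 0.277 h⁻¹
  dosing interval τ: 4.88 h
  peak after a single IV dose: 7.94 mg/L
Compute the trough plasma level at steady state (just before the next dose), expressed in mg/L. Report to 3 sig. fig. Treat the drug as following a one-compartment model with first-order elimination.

e^(−kτ) = e^(−0.2770 × 4.88) = 0.2588
Accumulation ratio R = 1 / (1 − e^(−kτ)) = 1 / (1 − 0.2588) = 1.349
Steady-state trough = C₀ × R × e^(−kτ) = 7.94 × 1.349 × 0.2588 = 2.772 mg/L

2.77 mg/L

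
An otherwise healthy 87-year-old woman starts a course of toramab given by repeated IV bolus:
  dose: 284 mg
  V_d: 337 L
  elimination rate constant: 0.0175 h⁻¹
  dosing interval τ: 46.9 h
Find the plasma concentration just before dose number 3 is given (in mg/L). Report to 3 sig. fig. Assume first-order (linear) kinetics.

C₀ per dose = Dose / Vd = 284 / 337 = 0.8427 mg/L
Fraction remaining after one interval: r = e^(−kτ) = e^(−0.01750 × 46.9) = 0.4401
Before dose 3, 2 doses have been given (aged 1τ, 2τ).
C_trough = C₀ × (r + r²) = 0.8427 × (0.4401 + 0.1937) = 0.5341 mg/L

0.534 mg/L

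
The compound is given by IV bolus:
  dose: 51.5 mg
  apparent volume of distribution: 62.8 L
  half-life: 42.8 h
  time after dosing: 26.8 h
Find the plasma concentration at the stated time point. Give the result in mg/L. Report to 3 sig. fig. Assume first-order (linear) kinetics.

C₀ = Dose / Vd = 51.50 / 62.8 = 0.8201 mg/L
k = ln2 / t½ = 0.693147 / 42.8 = 0.01620 h⁻¹
C = C₀ · e^(−k·t) = 0.8201 × e^(−0.01620 × 26.8)
  = 0.8201 × 0.6478 = 0.5313 mg/L

0.531 mg/L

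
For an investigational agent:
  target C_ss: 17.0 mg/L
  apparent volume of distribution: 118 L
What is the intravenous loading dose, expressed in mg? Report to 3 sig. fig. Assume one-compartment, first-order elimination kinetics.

LD = Css × Vd = 17.0 × 118 = 2006 mg

2010 mg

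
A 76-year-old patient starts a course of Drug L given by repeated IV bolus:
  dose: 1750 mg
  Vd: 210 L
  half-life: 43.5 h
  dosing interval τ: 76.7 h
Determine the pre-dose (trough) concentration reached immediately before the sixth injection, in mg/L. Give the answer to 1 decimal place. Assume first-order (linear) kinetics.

3.5 mg/L

C₀ per dose = Dose / Vd = 1750 / 210 = 8.333 mg/L
k = ln2 / t½ = 0.693147 / 43.5 = 0.01593 h⁻¹
Fraction remaining after one interval: r = e^(−kτ) = e^(−0.01593 × 76.7) = 0.2947
Before dose 6, 5 doses have been given (aged 1τ, 2τ, 3τ, 4τ, 5τ).
C_trough = C₀ × (r + r² + … + r^5) = C₀ × r(1−r^5)/(1−r)
        = 8.333 × 0.2947 × (1 − 0.002223) / (1 − 0.2947) = 3.474 mg/L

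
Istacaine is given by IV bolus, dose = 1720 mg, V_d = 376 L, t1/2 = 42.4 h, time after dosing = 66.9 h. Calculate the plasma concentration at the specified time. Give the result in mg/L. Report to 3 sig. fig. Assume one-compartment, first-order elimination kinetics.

C₀ = Dose / Vd = 1720 / 376 = 4.574 mg/L
k = ln2 / t½ = 0.693147 / 42.4 = 0.01635 h⁻¹
C = C₀ · e^(−k·t) = 4.574 × e^(−0.01635 × 66.9)
  = 4.574 × 0.3349 = 1.532 mg/L

1.53 mg/L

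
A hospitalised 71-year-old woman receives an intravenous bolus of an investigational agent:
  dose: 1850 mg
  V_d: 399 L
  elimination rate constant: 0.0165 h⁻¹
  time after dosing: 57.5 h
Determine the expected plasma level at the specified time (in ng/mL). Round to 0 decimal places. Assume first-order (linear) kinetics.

C₀ = Dose / Vd = 1850 / 399 = 4.637 mg/L
C = C₀ · e^(−k·t) = 4.637 × e^(−0.01650 × 57.5)
  = 4.637 × 0.3872 = 1.795 mg/L
Convert: 1.795 mg/L × 1000 = 1795 ng/mL

1795 ng/mL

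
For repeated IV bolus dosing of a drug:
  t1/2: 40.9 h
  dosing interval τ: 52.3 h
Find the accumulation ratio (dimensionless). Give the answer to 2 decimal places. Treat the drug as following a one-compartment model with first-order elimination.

k = ln2 / t½ = 0.693147 / 40.9 = 0.01695 h⁻¹
e^(−kτ) = e^(−0.01695 × 52.3) = 0.4121
Accumulation ratio R = 1 / (1 − e^(−kτ)) = 1 / (1 − 0.4121) = 1.701

1.70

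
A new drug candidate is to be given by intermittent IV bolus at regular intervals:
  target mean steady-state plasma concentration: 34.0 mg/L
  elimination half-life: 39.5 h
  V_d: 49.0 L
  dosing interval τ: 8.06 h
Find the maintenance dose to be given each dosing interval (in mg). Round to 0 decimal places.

236 mg

k = ln2 / t½ = 0.693147 / 39.5 = 0.01755 h⁻¹
CL = k × Vd = 0.01755 × 49.0 = 0.8600 L/h
At steady state, Dose/τ = Css × CL.
Dose = Css × CL × τ = 34.0 × 0.8600 × 8.06 = 235.7 mg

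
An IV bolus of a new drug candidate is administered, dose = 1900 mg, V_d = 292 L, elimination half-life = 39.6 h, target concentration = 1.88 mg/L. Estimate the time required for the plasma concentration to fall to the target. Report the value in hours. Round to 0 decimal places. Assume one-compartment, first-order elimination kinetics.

C₀ = Dose / Vd = 1900 / 292 = 6.507 mg/L
k = ln2 / t½ = 0.693147 / 39.6 = 0.01750 h⁻¹
t = ln(C₀ / C) / k = ln(6.507 / 1.88) / 0.01750
  = ln(3.461) / 0.01750 = 1.242 / 0.01750 = 70.97 h

71 h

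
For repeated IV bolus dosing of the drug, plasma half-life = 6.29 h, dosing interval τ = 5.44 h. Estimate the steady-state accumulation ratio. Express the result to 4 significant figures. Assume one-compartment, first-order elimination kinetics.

k = ln2 / t½ = 0.693147 / 6.29 = 0.1102 h⁻¹
e^(−kτ) = e^(−0.1102 × 5.44) = 0.5491
Accumulation ratio R = 1 / (1 − e^(−kτ)) = 1 / (1 − 0.5491) = 2.218

2.218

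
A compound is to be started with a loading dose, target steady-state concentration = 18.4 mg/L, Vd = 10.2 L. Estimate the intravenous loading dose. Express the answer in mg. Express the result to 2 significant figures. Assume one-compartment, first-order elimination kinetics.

190 mg

LD = Css × Vd = 18.4 × 10.2 = 187.7 mg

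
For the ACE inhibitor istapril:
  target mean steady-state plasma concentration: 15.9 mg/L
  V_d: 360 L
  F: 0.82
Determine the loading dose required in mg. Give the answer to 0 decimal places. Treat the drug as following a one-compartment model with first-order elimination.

6980 mg

LD = Css × Vd / F = 15.9 × 360 / 0.82 = 6980 mg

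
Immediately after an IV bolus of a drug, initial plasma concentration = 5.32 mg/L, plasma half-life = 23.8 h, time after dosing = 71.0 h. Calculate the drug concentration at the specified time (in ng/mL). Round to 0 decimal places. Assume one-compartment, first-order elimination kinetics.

673 ng/mL

k = ln2 / t½ = 0.693147 / 23.8 = 0.02912 h⁻¹
C = C₀ · e^(−k·t) = 5.320 × e^(−0.02912 × 71.0)
  = 5.320 × 0.1265 = 0.6730 mg/L
Convert: 0.6730 mg/L × 1000 = 673.0 ng/mL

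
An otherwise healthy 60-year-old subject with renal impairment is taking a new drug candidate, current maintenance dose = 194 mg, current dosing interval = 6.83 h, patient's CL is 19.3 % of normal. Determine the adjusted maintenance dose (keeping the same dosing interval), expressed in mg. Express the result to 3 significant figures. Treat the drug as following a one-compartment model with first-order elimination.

37.4 mg

To keep the same average steady-state level, dosing rate must scale with clearance.
CL ratio = 19.3 / 100 = 0.1930
New dose (same interval) = 194 × 0.1930 = 37.44 mg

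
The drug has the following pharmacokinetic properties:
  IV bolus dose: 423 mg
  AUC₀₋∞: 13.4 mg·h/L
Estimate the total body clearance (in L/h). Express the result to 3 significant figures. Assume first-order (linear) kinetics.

31.6 L/h

CL = Dose / AUC = 423 / 13.4 = 31.57 L/h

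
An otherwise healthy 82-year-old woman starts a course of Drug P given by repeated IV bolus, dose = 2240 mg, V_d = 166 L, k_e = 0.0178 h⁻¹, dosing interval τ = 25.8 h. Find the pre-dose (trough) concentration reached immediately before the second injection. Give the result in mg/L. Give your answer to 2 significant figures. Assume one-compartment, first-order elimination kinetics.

8.5 mg/L

C₀ per dose = Dose / Vd = 2240 / 166 = 13.49 mg/L
Fraction remaining after one interval: r = e^(−kτ) = e^(−0.01780 × 25.8) = 0.6318
Before dose 2, 1 dose has been given (aged 1τ).
C_trough = C₀ × r = 13.49 × 0.6318 = 8.523 mg/L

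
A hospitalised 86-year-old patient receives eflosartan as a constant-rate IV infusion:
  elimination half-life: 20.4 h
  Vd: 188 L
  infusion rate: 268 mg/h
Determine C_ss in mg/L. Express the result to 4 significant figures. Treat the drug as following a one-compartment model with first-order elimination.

k = ln2 / t½ = 0.693147 / 20.4 = 0.03398 h⁻¹
CL = k × Vd = 0.03398 × 188 = 6.388 L/h
At steady state Css = R₀ / CL = 268 / 6.388 = 41.95 mg/L

41.95 mg/L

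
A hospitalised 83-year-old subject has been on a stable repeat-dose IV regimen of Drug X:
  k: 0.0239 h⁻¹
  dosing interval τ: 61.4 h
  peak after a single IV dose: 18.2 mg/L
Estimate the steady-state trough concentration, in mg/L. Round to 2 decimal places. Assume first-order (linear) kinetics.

5.45 mg/L

e^(−kτ) = e^(−0.02390 × 61.4) = 0.2305
Accumulation ratio R = 1 / (1 − e^(−kτ)) = 1 / (1 − 0.2305) = 1.300
Steady-state trough = C₀ × R × e^(−kτ) = 18.2 × 1.300 × 0.2305 = 5.454 mg/L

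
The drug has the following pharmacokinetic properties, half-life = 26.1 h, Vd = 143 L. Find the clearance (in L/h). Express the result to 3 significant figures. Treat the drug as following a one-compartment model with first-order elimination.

k = ln2 / t½ = 0.693147 / 26.1 = 0.02656 h⁻¹
CL = k × Vd = 0.02656 × 143 = 3.798 L/h

3.80 L/h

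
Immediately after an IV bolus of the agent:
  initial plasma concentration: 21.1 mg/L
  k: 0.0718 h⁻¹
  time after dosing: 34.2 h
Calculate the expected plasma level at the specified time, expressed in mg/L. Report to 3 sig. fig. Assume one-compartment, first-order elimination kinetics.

C = C₀ · e^(−k·t) = 21.10 × e^(−0.07180 × 34.2)
  = 21.10 × 0.08582 = 1.811 mg/L

1.81 mg/L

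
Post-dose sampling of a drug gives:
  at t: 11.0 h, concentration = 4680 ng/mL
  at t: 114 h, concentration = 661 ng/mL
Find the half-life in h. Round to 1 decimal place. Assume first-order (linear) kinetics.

36.5 h

k = ln(C₁/C₂) / (t₂ − t₁) = ln(4680/661) / (114 − 11.0)
  = 1.957 / 103.0 = 0.01900 h⁻¹
t½ = ln2 / k = 0.693147 / 0.01900 = 36.48 h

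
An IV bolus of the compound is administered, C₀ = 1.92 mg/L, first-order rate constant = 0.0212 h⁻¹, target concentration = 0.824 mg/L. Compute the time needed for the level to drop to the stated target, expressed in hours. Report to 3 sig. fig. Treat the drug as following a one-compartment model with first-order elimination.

t = ln(C₀ / C) / k = ln(1.920 / 0.824) / 0.02120
  = ln(2.330) / 0.02120 = 0.8459 / 0.02120 = 39.90 h

39.9 h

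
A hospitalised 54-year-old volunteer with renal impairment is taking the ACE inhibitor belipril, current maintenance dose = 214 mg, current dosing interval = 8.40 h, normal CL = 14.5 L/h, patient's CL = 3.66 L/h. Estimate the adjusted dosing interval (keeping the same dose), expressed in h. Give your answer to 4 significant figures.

To keep the same average steady-state level, dosing rate must scale with clearance.
CL ratio = 3.66 / 14.5 = 0.2524
New interval (same dose) = 8.40 / 0.2524 = 33.28 h

33.28 h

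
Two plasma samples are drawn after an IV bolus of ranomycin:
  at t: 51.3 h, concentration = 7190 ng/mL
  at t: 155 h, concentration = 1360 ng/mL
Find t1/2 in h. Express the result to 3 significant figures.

k = ln(C₁/C₂) / (t₂ − t₁) = ln(7190/1360) / (155 − 51.3)
  = 1.665 / 103.7 = 0.01606 h⁻¹
t½ = ln2 / k = 0.693147 / 0.01606 = 43.16 h

43.2 h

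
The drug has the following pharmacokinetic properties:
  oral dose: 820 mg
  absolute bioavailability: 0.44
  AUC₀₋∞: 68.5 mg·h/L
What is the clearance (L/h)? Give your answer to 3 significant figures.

CL = F·Dose / AUC = 0.44 × 820 / 68.5 = 5.267 L/h

5.27 L/h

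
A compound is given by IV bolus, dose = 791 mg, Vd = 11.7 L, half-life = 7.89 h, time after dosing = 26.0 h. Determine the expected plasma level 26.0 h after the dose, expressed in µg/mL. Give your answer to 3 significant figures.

6.89 µg/mL

C₀ = Dose / Vd = 791.0 / 11.7 = 67.61 mg/L
k = ln2 / t½ = 0.693147 / 7.89 = 0.08785 h⁻¹
C = C₀ · e^(−k·t) = 67.61 × e^(−0.08785 × 26.0)
  = 67.61 × 0.1019 = 6.889 mg/L
(6.889 mg/L = 6.889 µg/mL)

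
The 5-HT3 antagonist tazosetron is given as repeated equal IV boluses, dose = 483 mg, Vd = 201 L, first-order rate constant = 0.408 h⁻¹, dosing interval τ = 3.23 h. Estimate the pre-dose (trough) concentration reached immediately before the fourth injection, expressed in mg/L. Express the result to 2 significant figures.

0.86 mg/L

C₀ per dose = Dose / Vd = 483 / 201 = 2.403 mg/L
Fraction remaining after one interval: r = e^(−kτ) = e^(−0.4080 × 3.23) = 0.2677
Before dose 4, 3 doses have been given (aged 1τ, 2τ, 3τ).
C_trough = C₀ × (r + r² + … + r^3) = C₀ × r(1−r^3)/(1−r)
        = 2.403 × 0.2677 × (1 − 0.01918) / (1 − 0.2677) = 0.8616 mg/L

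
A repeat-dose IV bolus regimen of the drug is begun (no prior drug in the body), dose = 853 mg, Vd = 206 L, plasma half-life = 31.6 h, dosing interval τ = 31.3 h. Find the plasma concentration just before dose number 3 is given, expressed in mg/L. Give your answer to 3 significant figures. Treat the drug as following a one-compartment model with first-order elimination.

3.13 mg/L

C₀ per dose = Dose / Vd = 853 / 206 = 4.141 mg/L
k = ln2 / t½ = 0.693147 / 31.6 = 0.02194 h⁻¹
Fraction remaining after one interval: r = e^(−kτ) = e^(−0.02194 × 31.3) = 0.5032
Before dose 3, 2 doses have been given (aged 1τ, 2τ).
C_trough = C₀ × (r + r²) = 4.141 × (0.5032 + 0.2532) = 3.132 mg/L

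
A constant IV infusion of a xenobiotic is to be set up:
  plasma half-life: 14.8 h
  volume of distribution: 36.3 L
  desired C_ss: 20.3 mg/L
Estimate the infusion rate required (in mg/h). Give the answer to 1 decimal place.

k = ln2 / t½ = 0.693147 / 14.8 = 0.04683 h⁻¹
CL = k × Vd = 0.04683 × 36.3 = 1.700 L/h
At steady state, infusion rate R₀ = Css × CL = 20.3 × 1.700 = 34.51 mg/h

34.5 mg/h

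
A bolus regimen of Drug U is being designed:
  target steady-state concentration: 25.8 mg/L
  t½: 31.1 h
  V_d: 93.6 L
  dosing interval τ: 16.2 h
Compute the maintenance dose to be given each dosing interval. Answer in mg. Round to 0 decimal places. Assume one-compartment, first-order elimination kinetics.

872 mg

k = ln2 / t½ = 0.693147 / 31.1 = 0.02229 h⁻¹
CL = k × Vd = 0.02229 × 93.6 = 2.086 L/h
At steady state, Dose/τ = Css × CL.
Dose = Css × CL × τ = 25.8 × 2.086 × 16.2 = 871.9 mg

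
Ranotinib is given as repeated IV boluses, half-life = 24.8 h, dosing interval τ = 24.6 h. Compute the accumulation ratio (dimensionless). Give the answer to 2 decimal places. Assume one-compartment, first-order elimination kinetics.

k = ln2 / t½ = 0.693147 / 24.8 = 0.02795 h⁻¹
e^(−kτ) = e^(−0.02795 × 24.6) = 0.5028
Accumulation ratio R = 1 / (1 − e^(−kτ)) = 1 / (1 − 0.5028) = 2.011

2.01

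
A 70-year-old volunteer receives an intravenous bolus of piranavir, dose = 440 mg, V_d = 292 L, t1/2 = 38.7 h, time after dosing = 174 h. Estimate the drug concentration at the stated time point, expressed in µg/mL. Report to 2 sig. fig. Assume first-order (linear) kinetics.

C₀ = Dose / Vd = 440.0 / 292 = 1.507 mg/L
k = ln2 / t½ = 0.693147 / 38.7 = 0.01791 h⁻¹
C = C₀ · e^(−k·t) = 1.507 × e^(−0.01791 × 174)
  = 1.507 × 0.04432 = 0.06679 mg/L
(0.06679 mg/L = 0.06679 µg/mL)

0.067 µg/mL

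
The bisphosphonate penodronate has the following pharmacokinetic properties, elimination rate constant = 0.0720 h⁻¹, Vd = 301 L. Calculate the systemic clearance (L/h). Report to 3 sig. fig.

CL = k × Vd = 0.0720 × 301 = 21.67 L/h

21.7 L/h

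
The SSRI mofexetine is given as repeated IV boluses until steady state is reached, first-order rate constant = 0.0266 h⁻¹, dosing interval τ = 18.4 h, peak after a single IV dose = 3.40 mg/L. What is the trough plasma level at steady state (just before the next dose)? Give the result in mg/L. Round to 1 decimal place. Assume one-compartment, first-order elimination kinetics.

5.4 mg/L

e^(−kτ) = e^(−0.02660 × 18.4) = 0.6130
Accumulation ratio R = 1 / (1 − e^(−kτ)) = 1 / (1 − 0.6130) = 2.584
Steady-state trough = C₀ × R × e^(−kτ) = 3.40 × 2.584 × 0.6130 = 5.386 mg/L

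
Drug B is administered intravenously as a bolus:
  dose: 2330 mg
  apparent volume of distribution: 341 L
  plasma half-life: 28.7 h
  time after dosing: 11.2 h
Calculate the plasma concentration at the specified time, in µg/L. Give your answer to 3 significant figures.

C₀ = Dose / Vd = 2330 / 341 = 6.833 mg/L
k = ln2 / t½ = 0.693147 / 28.7 = 0.02415 h⁻¹
C = C₀ · e^(−k·t) = 6.833 × e^(−0.02415 × 11.2)
  = 6.833 × 0.7630 = 5.214 mg/L
Convert: 5.214 mg/L × 1000 = 5214 µg/L

5210 µg/L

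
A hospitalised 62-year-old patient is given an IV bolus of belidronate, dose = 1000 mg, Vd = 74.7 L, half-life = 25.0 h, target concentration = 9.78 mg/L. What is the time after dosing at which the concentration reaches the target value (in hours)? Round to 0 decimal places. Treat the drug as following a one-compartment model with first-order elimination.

C₀ = Dose / Vd = 1000 / 74.7 = 13.39 mg/L
k = ln2 / t½ = 0.693147 / 25.0 = 0.02773 h⁻¹
t = ln(C₀ / C) / k = ln(13.39 / 9.78) / 0.02773
  = ln(1.369) / 0.02773 = 0.3141 / 0.02773 = 11.33 h

11 h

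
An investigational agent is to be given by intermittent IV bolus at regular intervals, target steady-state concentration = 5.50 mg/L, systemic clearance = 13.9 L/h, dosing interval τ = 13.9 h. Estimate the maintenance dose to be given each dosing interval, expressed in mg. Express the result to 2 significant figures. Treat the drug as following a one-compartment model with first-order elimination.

At steady state, Dose/τ = Css × CL.
Dose = Css × CL × τ = 5.50 × 13.90 × 13.9 = 1063 mg

1100 mg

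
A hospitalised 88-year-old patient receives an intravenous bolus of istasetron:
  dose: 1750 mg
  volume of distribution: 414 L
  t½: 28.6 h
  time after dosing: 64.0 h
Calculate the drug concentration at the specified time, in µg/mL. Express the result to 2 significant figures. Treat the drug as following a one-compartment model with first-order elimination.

C₀ = Dose / Vd = 1750 / 414 = 4.227 mg/L
k = ln2 / t½ = 0.693147 / 28.6 = 0.02424 h⁻¹
C = C₀ · e^(−k·t) = 4.227 × e^(−0.02424 × 64.0)
  = 4.227 × 0.2120 = 0.8961 mg/L
(0.8961 mg/L = 0.8961 µg/mL)

0.90 µg/mL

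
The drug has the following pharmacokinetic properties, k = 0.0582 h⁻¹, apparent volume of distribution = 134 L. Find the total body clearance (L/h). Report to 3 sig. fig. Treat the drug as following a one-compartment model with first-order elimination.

7.80 L/h

CL = k × Vd = 0.0582 × 134 = 7.799 L/h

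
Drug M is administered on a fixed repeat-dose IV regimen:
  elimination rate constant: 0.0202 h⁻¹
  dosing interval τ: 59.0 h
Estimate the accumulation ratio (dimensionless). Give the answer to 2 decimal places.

1.44

e^(−kτ) = e^(−0.02020 × 59.0) = 0.3037
Accumulation ratio R = 1 / (1 − e^(−kτ)) = 1 / (1 − 0.3037) = 1.436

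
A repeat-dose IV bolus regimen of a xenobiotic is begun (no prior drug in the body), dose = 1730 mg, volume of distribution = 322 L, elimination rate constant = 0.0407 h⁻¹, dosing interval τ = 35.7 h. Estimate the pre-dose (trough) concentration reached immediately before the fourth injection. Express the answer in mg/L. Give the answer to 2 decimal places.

C₀ per dose = Dose / Vd = 1730 / 322 = 5.373 mg/L
Fraction remaining after one interval: r = e^(−kτ) = e^(−0.04070 × 35.7) = 0.2339
Before dose 4, 3 doses have been given (aged 1τ, 2τ, 3τ).
C_trough = C₀ × (r + r² + … + r^3) = C₀ × r(1−r^3)/(1−r)
        = 5.373 × 0.2339 × (1 − 0.01280) / (1 − 0.2339) = 1.619 mg/L

1.62 mg/L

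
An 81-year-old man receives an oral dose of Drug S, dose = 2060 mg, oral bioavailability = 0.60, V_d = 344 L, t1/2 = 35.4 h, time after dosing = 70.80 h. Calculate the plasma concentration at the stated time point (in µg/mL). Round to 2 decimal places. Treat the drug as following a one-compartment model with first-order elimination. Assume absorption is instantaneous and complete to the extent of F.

0.90 µg/mL

Amount reaching circulation = F × Dose = 0.60 × 2060 = 1236 mg
C₀ = F·Dose / Vd = 1236 / 344 = 3.593 mg/L
k = ln2 / t½ = 0.693147 / 35.4 = 0.01958 h⁻¹
t / t½ = 70.80 / 35.4 = 2 half-lives
C = C₀ × (1/2)^2 = 3.593 × 0.2500 = 0.8983 mg/L
(0.8983 mg/L = 0.8983 µg/mL)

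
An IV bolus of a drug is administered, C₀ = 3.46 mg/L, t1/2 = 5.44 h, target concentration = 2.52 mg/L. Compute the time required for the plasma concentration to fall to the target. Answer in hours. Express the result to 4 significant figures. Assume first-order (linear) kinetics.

2.488 h

k = ln2 / t½ = 0.693147 / 5.44 = 0.1274 h⁻¹
t = ln(C₀ / C) / k = ln(3.460 / 2.52) / 0.1274
  = ln(1.373) / 0.1274 = 0.3170 / 0.1274 = 2.488 h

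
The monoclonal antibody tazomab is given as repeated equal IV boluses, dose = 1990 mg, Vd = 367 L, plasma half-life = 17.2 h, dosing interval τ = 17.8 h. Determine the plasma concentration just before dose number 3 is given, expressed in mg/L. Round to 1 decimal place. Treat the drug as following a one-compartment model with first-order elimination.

C₀ per dose = Dose / Vd = 1990 / 367 = 5.422 mg/L
k = ln2 / t½ = 0.693147 / 17.2 = 0.04030 h⁻¹
Fraction remaining after one interval: r = e^(−kτ) = e^(−0.04030 × 17.8) = 0.4880
Before dose 3, 2 doses have been given (aged 1τ, 2τ).
C_trough = C₀ × (r + r²) = 5.422 × (0.4880 + 0.2381) = 3.937 mg/L

3.9 mg/L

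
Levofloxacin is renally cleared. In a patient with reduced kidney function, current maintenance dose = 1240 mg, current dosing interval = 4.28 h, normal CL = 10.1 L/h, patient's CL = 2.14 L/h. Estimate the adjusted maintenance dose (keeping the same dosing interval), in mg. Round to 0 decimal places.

263 mg

To keep the same average steady-state level, dosing rate must scale with clearance.
CL ratio = 2.14 / 10.1 = 0.2119
New dose (same interval) = 1240 × 0.2119 = 262.8 mg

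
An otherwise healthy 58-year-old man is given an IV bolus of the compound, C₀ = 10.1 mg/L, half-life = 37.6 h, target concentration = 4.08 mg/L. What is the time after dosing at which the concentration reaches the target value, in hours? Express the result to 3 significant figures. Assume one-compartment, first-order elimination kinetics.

k = ln2 / t½ = 0.693147 / 37.6 = 0.01843 h⁻¹
t = ln(C₀ / C) / k = ln(10.10 / 4.08) / 0.01843
  = ln(2.475) / 0.01843 = 0.9062 / 0.01843 = 49.17 h

49.2 h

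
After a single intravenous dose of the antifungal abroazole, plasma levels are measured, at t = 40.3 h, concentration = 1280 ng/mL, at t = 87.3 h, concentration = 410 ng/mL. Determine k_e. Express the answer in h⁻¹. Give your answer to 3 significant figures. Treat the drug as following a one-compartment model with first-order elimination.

k = ln(C₁/C₂) / (t₂ − t₁) = ln(1280/410) / (87.3 − 40.3)
  = 1.138 / 47.00 = 0.02421 h⁻¹

0.0242 h⁻¹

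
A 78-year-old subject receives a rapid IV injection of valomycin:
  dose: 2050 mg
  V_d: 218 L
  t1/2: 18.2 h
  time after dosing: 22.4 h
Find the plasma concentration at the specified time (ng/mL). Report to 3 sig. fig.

4010 ng/mL

C₀ = Dose / Vd = 2050 / 218 = 9.404 mg/L
k = ln2 / t½ = 0.693147 / 18.2 = 0.03809 h⁻¹
C = C₀ · e^(−k·t) = 9.404 × e^(−0.03809 × 22.4)
  = 9.404 × 0.4260 = 4.006 mg/L
Convert: 4.006 mg/L × 1000 = 4006 ng/mL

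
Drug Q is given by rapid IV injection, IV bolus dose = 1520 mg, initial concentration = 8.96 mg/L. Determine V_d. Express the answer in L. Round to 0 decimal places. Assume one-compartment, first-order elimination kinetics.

170 L

Vd = Dose / C₀ = 1520 / 8.96 = 169.6 L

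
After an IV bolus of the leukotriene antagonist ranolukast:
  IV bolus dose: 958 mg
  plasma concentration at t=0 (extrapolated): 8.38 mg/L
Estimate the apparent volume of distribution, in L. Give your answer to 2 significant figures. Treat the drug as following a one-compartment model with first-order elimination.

110 L

Vd = Dose / C₀ = 958.0 / 8.38 = 114.3 L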